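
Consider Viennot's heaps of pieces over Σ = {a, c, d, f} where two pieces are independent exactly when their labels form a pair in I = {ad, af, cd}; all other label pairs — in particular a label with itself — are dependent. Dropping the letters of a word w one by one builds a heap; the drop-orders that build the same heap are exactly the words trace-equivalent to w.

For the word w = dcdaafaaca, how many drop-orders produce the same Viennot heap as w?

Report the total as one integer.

55

0(d) covers ∅
1(c) covers ∅
2(d) covers 0:d
3(a) covers 1:c
4(a) covers 3:a
5(f) covers 1:c, 2:d
6(a) covers 4:a
7(a) covers 6:a
8(c) covers 5:f, 7:a
9(a) covers 8:c
floor of heap: 0:d, 1:c
completions by unplaced set U, small U first (add the entries for U minus each lowest piece of U):
  |U|=1: {9}:1
  |U|=2: {8,9}:1
  |U|=3: {5,8,9}:1  {7,8,9}:1
  |U|=4: {2,5,8,9}:1  {5,7,8,9}:2  {6,7,8,9}:1
  |U|=5: {0,2,5,8,9}:1  {2,5,7,8,9}:3  {4,6,7,8,9}:1  {5,6,7,8,9}:3
  |U|=6: {0,2,5,7,8,9}:4  {2,5,6,7,8,9}:6  {3,4,6,7,8,9}:1  {4,5,6,7,8,9}:4
  |U|=7: {0,2,5,6,7,8,9}:10  {2,4,5,6,7,8,9}:10  {3,4,5,6,7,8,9}:5
  |U|=8: {0,2,4,5,6,7,8,9}:20  {1,3,4,5,6,7,8,9}:5  {2,3,4,5,6,7,8,9}:15
  start at 0(d): 20
  start at 1(c): 35
sum over floor = 55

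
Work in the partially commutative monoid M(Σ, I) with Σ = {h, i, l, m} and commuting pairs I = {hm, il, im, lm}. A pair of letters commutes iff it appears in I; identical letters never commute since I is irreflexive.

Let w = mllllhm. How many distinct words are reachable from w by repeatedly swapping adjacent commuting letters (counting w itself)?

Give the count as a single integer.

drop 0:m onto floor
drop 1:l onto floor
drop 2:l onto {1:l}
drop 3:l onto {2:l}
drop 4:l onto {3:l}
drop 5:h onto {4:l}
drop 6:m onto {0:m}
ground layer = {0:m, 1:l}
drop-orders for the pieces not yet dropped (sum over which currently-grounded one goes next):
  1 to go: {5} 1  {6} 1
  2 to go: {0,6} 1  {4,5} 1  {5,6} 2
  3 to go: {0,5,6} 3  {3,4,5} 1  {4,5,6} 3
  4 to go: {0,4,5,6} 6  {2,3,4,5} 1  {3,4,5,6} 4
  5 to go: {0,3,4,5,6} 10  {1,2,3,4,5} 1  {2,3,4,5,6} 5
  if 0:m drops first: 6 orders
  if 1:l drops first: 15 orders
heap linearizations: 21

21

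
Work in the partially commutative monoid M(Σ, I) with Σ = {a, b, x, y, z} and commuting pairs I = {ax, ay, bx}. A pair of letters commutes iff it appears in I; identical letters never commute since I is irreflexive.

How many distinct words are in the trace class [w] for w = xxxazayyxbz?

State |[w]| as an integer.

drop 0:x onto floor
drop 1:x onto {0:x}
drop 2:x onto {1:x}
drop 3:a onto floor
drop 4:z onto {2:x, 3:a}
drop 5:a onto {4:z}
drop 6:y onto {4:z}
drop 7:y onto {6:y}
drop 8:x onto {7:y}
drop 9:b onto {5:a, 7:y}
drop 10:z onto {8:x, 9:b}
ground layer = {0:x, 3:a}
drop-orders for the pieces not yet dropped (sum over which currently-grounded one goes next):
  1 to go: {10} 1
  2 to go: {8,10} 1  {9,10} 1
  3 to go: {5,9,10} 1  {8,9,10} 2
  4 to go: {5,8,9,10} 3  {7,8,9,10} 2
  5 to go: {5,7,8,9,10} 5  {6,7,8,9,10} 2
  6 to go: {5,6,7,8,9,10} 7
  7 to go: {4,5,6,7,8,9,10} 7
  8 to go: {2,4,5,6,7,8,9,10} 7  {3,4,5,6,7,8,9,10} 7
  9 to go: {1,2,4,5,6,7,8,9,10} 7  {2,3,4,5,6,7,8,9,10} 14
  if 0:x drops first: 21 orders
  if 3:a drops first: 7 orders
heap linearizations: 28

28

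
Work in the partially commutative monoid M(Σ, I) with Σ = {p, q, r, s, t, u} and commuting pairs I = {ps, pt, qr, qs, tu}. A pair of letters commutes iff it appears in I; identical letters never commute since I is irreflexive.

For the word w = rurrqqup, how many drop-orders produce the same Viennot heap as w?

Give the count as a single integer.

drop 0:r onto floor
drop 1:u onto {0:r}
drop 2:r onto {1:u}
drop 3:r onto {2:r}
drop 4:q onto {1:u}
drop 5:q onto {4:q}
drop 6:u onto {3:r, 5:q}
drop 7:p onto {6:u}
ground layer = {0:r}
drop-orders for the pieces not yet dropped (sum over which currently-grounded one goes next):
  1 to go: {7} 1
  2 to go: {6,7} 1
  3 to go: {3,6,7} 1  {5,6,7} 1
  4 to go: {2,3,6,7} 1  {3,5,6,7} 2  {4,5,6,7} 1
  5 to go: {2,3,5,6,7} 3  {3,4,5,6,7} 3
  6 to go: {2,3,4,5,6,7} 6
  if 0:r drops first: 6 orders

6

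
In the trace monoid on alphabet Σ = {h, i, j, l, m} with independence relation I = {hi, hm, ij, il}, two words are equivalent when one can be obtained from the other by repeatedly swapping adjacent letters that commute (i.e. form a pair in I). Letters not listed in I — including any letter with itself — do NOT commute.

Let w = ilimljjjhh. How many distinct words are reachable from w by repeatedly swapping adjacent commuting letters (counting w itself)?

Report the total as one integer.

drop 0:i onto floor
drop 1:l onto floor
drop 2:i onto {0:i}
drop 3:m onto {1:l, 2:i}
drop 4:l onto {3:m}
drop 5:j onto {4:l}
drop 6:j onto {5:j}
drop 7:j onto {6:j}
drop 8:h onto {7:j}
drop 9:h onto {8:h}
ground layer = {0:i, 1:l}
drop-orders for the pieces not yet dropped (sum over which currently-grounded one goes next):
  1 to go: {9} 1
  2 to go: {8,9} 1
  3 to go: {7,8,9} 1
  4 to go: {6,7,8,9} 1
  5 to go: {5,6,7,8,9} 1
  6 to go: {4,5,6,7,8,9} 1
  7 to go: {3,4,5,6,7,8,9} 1
  8 to go: {1,3,4,5,6,7,8,9} 1  {2,3,4,5,6,7,8,9} 1
  if 0:i drops first: 2 orders
  if 1:l drops first: 1 orders
heap linearizations: 3

3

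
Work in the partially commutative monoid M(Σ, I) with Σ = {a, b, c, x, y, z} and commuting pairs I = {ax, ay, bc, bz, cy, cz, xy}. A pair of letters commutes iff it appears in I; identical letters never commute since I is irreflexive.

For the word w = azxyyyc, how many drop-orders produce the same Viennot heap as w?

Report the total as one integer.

10

piece 0:a — minimal
piece 1:z rests on {0:a}
piece 2:x rests on {1:z}
piece 3:y rests on {1:z}
piece 4:y rests on {3:y}
piece 5:y rests on {4:y}
piece 6:c rests on {2:x}
minimal pieces: {0:a}
ways to finish when only these pieces remain (= sum over removing one remaining piece with nothing left below it):
  1 left: {5}→1  {6}→1
  2 left: {2,6}→1  {4,5}→1  {5,6}→2
  3 left: {2,5,6}→3  {3,4,5}→1  {4,5,6}→3
  4 left: {2,4,5,6}→6  {3,4,5,6}→4
  5 left: {2,3,4,5,6}→10
  placing 0:a first → 10 extensions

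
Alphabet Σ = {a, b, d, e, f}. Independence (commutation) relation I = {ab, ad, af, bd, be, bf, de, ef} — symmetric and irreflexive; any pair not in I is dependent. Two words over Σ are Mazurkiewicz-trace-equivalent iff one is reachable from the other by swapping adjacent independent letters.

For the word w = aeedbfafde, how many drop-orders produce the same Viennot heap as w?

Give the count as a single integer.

1260

0(a) covers ∅
1(e) covers 0:a
2(e) covers 1:e
3(d) covers ∅
4(b) covers ∅
5(f) covers 3:d
6(a) covers 2:e
7(f) covers 5:f
8(d) covers 7:f
9(e) covers 6:a
floor of heap: 0:a, 3:d, 4:b
completions by unplaced set U, small U first (add the entries for U minus each lowest piece of U):
  |U|=1: {4}:1  {8}:1  {9}:1
  |U|=2: {4,8}:2  {4,9}:2  {6,9}:1  {7,8}:1  {8,9}:2
  |U|=3: {2,6,9}:1  {4,6,9}:3  {4,7,8}:3  {4,8,9}:6  {5,7,8}:1  {6,8,9}:3  {7,8,9}:3
  |U|=4: {1,2,6,9}:1  {2,4,6,9}:4  {2,6,8,9}:4  {3,5,7,8}:1  {4,5,7,8}:4  {4,6,8,9}:12  {4,7,8,9}:12  {5,7,8,9}:4  {6,7,8,9}:6
  |U|=5: {0,1,2,6,9}:1  {1,2,4,6,9}:5  {1,2,6,8,9}:5  {2,4,6,8,9}:20  {2,6,7,8,9}:10  {3,4,5,7,8}:5  {3,5,7,8,9}:5  {4,5,7,8,9}:20  {4,6,7,8,9}:30  {5,6,7,8,9}:10
  |U|=6: {0,1,2,4,6,9}:6  {0,1,2,6,8,9}:6  {1,2,4,6,8,9}:30  {1,2,6,7,8,9}:15  {2,4,6,7,8,9}:60  {2,5,6,7,8,9}:20  {3,4,5,7,8,9}:30  {3,5,6,7,8,9}:15  {4,5,6,7,8,9}:60
  |U|=7: {0,1,2,4,6,8,9}:42  {0,1,2,6,7,8,9}:21  {1,2,4,6,7,8,9}:105  {1,2,5,6,7,8,9}:35  {2,3,5,6,7,8,9}:35  {2,4,5,6,7,8,9}:140  {3,4,5,6,7,8,9}:105
  |U|=8: {0,1,2,4,6,7,8,9}:168  {0,1,2,5,6,7,8,9}:56  {1,2,3,5,6,7,8,9}:70  {1,2,4,5,6,7,8,9}:280  {2,3,4,5,6,7,8,9}:280
  start at 0(a): 630
  start at 3(d): 504
  start at 4(b): 126
sum over floor = 1260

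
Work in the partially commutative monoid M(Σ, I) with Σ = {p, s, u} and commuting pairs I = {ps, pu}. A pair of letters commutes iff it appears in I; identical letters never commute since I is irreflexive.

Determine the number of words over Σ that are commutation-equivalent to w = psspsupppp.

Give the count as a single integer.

#0=p has no predecessor
#1=s has no predecessor
#2=s depends on [1:s]
#3=p depends on [0:p]
#4=s depends on [2:s]
#5=u depends on [4:s]
#6=p depends on [3:p]
#7=p depends on [6:p]
#8=p depends on [7:p]
#9=p depends on [8:p]
sources: [0:p, 1:s]
N(rest) = Σ N(rest − s) over sources s of rest; N(one piece) = 1:
  size 1 → [5]=1  [9]=1
  size 2 → [4,5]=1  [5,9]=2  [8,9]=1
  size 3 → [2,4,5]=1  [4,5,9]=3  [5,8,9]=3  [7,8,9]=1
  size 4 → [1,2,4,5]=1  [2,4,5,9]=4  [4,5,8,9]=6  [5,7,8,9]=4  [6,7,8,9]=1
  size 5 → [1,2,4,5,9]=5  [2,4,5,8,9]=10  [3,6,7,8,9]=1  [4,5,7,8,9]=10  [5,6,7,8,9]=5
  size 6 → [0,3,6,7,8,9]=1  [1,2,4,5,8,9]=15  [2,4,5,7,8,9]=20  [3,5,6,7,8,9]=6  [4,5,6,7,8,9]=15
  size 7 → [0,3,5,6,7,8,9]=7  [1,2,4,5,7,8,9]=35  [2,4,5,6,7,8,9]=35  [3,4,5,6,7,8,9]=21
  size 8 → [0,3,4,5,6,7,8,9]=28  [1,2,4,5,6,7,8,9]=70  [2,3,4,5,6,7,8,9]=56
  first=0(p) contributes 126
  first=1(s) contributes 84
|[w]| = 210

210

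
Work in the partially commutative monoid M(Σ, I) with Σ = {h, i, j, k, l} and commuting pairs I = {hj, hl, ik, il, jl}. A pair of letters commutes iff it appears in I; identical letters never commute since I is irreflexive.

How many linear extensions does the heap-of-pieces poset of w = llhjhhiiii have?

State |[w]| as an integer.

drop 0:l onto floor
drop 1:l onto {0:l}
drop 2:h onto floor
drop 3:j onto floor
drop 4:h onto {2:h}
drop 5:h onto {4:h}
drop 6:i onto {3:j, 5:h}
drop 7:i onto {6:i}
drop 8:i onto {7:i}
drop 9:i onto {8:i}
ground layer = {0:l, 2:h, 3:j}
drop-orders for the pieces not yet dropped (sum over which currently-grounded one goes next):
  1 to go: {1} 1  {9} 1
  2 to go: {0,1} 1  {1,9} 2  {8,9} 1
  3 to go: {0,1,9} 3  {1,8,9} 3  {7,8,9} 1
  4 to go: {0,1,8,9} 6  {1,7,8,9} 4  {6,7,8,9} 1
  5 to go: {0,1,7,8,9} 10  {1,6,7,8,9} 5  {3,6,7,8,9} 1  {5,6,7,8,9} 1
  6 to go: {0,1,6,7,8,9} 15  {1,3,6,7,8,9} 6  {1,5,6,7,8,9} 6  {3,5,6,7,8,9} 2  {4,5,6,7,8,9} 1
  7 to go: {0,1,3,6,7,8,9} 21  {0,1,5,6,7,8,9} 21  {1,3,5,6,7,8,9} 14  {1,4,5,6,7,8,9} 7  {2,4,5,6,7,8,9} 1  {3,4,5,6,7,8,9} 3
  8 to go: {0,1,3,5,6,7,8,9} 56  {0,1,4,5,6,7,8,9} 28  {1,2,4,5,6,7,8,9} 8  {1,3,4,5,6,7,8,9} 24  {2,3,4,5,6,7,8,9} 4
  if 0:l drops first: 36 orders
  if 2:h drops first: 108 orders
  if 3:j drops first: 36 orders
heap linearizations: 180

180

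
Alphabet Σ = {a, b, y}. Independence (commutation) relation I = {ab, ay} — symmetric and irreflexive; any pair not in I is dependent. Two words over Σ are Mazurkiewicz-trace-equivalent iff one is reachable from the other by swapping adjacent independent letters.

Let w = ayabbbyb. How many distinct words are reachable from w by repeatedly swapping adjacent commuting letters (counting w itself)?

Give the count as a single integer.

28

0(a) covers ∅
1(y) covers ∅
2(a) covers 0:a
3(b) covers 1:y
4(b) covers 3:b
5(b) covers 4:b
6(y) covers 5:b
7(b) covers 6:y
floor of heap: 0:a, 1:y
completions by unplaced set U, small U first (add the entries for U minus each lowest piece of U):
  |U|=1: {2}:1  {7}:1
  |U|=2: {0,2}:1  {2,7}:2  {6,7}:1
  |U|=3: {0,2,7}:3  {2,6,7}:3  {5,6,7}:1
  |U|=4: {0,2,6,7}:6  {2,5,6,7}:4  {4,5,6,7}:1
  |U|=5: {0,2,5,6,7}:10  {2,4,5,6,7}:5  {3,4,5,6,7}:1
  |U|=6: {0,2,4,5,6,7}:15  {1,3,4,5,6,7}:1  {2,3,4,5,6,7}:6
  start at 0(a): 7
  start at 1(y): 21
sum over floor = 28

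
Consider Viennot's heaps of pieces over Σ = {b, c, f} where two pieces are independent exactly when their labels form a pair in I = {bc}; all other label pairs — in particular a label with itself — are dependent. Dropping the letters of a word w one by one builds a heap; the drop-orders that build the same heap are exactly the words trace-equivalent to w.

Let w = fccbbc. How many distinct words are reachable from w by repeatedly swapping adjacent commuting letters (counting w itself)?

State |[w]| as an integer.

piece 0:f — minimal
piece 1:c rests on {0:f}
piece 2:c rests on {1:c}
piece 3:b rests on {0:f}
piece 4:b rests on {3:b}
piece 5:c rests on {2:c}
minimal pieces: {0:f}
ways to finish when only these pieces remain (= sum over removing one remaining piece with nothing left below it):
  1 left: {4}→1  {5}→1
  2 left: {2,5}→1  {3,4}→1  {4,5}→2
  3 left: {1,2,5}→1  {2,4,5}→3  {3,4,5}→3
  4 left: {1,2,4,5}→4  {2,3,4,5}→6
  placing 0:f first → 10 extensions

10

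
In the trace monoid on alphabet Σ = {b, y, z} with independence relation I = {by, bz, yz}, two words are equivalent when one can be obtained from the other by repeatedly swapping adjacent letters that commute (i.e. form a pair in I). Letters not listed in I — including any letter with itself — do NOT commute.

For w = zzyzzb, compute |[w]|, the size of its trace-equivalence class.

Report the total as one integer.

0(z) covers ∅
1(z) covers 0:z
2(y) covers ∅
3(z) covers 1:z
4(z) covers 3:z
5(b) covers ∅
floor of heap: 0:z, 2:y, 5:b
completions by unplaced set U, small U first (add the entries for U minus each lowest piece of U):
  |U|=1: {2}:1  {4}:1  {5}:1
  |U|=2: {2,4}:2  {2,5}:2  {3,4}:1  {4,5}:2
  |U|=3: {1,3,4}:1  {2,3,4}:3  {2,4,5}:6  {3,4,5}:3
  |U|=4: {0,1,3,4}:1  {1,2,3,4}:4  {1,3,4,5}:4  {2,3,4,5}:12
  start at 0(z): 20
  start at 2(y): 5
  start at 5(b): 5
sum over floor = 30

30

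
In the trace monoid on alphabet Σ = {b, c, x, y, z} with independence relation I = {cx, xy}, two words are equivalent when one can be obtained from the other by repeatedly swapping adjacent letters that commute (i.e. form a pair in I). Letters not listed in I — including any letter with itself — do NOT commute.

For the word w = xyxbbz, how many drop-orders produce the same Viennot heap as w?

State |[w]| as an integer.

3

#0=x has no predecessor
#1=y has no predecessor
#2=x depends on [0:x]
#3=b depends on [1:y, 2:x]
#4=b depends on [3:b]
#5=z depends on [4:b]
sources: [0:x, 1:y]
N(rest) = Σ N(rest − s) over sources s of rest; N(one piece) = 1:
  size 1 → [5]=1
  size 2 → [4,5]=1
  size 3 → [3,4,5]=1
  size 4 → [1,3,4,5]=1  [2,3,4,5]=1
  first=0(x) contributes 2
  first=1(y) contributes 1
|[w]| = 3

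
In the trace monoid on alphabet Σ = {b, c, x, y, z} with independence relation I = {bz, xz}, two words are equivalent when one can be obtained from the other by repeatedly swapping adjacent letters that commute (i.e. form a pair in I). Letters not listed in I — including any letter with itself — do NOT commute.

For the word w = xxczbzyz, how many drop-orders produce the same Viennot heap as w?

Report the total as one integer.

piece 0:x — minimal
piece 1:x rests on {0:x}
piece 2:c rests on {1:x}
piece 3:z rests on {2:c}
piece 4:b rests on {2:c}
piece 5:z rests on {3:z}
piece 6:y rests on {4:b, 5:z}
piece 7:z rests on {6:y}
minimal pieces: {0:x}
ways to finish when only these pieces remain (= sum over removing one remaining piece with nothing left below it):
  1 left: {7}→1
  2 left: {6,7}→1
  3 left: {4,6,7}→1  {5,6,7}→1
  4 left: {3,5,6,7}→1  {4,5,6,7}→2
  5 left: {3,4,5,6,7}→3
  6 left: {2,3,4,5,6,7}→3
  placing 0:x first → 3 extensions

3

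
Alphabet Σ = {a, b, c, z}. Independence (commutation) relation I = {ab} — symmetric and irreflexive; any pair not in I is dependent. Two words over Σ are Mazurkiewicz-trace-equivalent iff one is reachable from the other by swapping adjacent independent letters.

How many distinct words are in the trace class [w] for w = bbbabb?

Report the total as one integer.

6

drop 0:b onto floor
drop 1:b onto {0:b}
drop 2:b onto {1:b}
drop 3:a onto floor
drop 4:b onto {2:b}
drop 5:b onto {4:b}
ground layer = {0:b, 3:a}
drop-orders for the pieces not yet dropped (sum over which currently-grounded one goes next):
  1 to go: {3} 1  {5} 1
  2 to go: {3,5} 2  {4,5} 1
  3 to go: {2,4,5} 1  {3,4,5} 3
  4 to go: {1,2,4,5} 1  {2,3,4,5} 4
  if 0:b drops first: 5 orders
  if 3:a drops first: 1 orders
heap linearizations: 6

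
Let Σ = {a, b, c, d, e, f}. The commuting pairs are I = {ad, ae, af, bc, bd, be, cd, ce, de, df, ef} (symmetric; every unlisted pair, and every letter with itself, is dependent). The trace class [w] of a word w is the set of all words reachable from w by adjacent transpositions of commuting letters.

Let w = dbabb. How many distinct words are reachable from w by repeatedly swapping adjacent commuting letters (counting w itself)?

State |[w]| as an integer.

piece 0:d — minimal
piece 1:b — minimal
piece 2:a rests on {1:b}
piece 3:b rests on {2:a}
piece 4:b rests on {3:b}
minimal pieces: {0:d, 1:b}
ways to finish when only these pieces remain (= sum over removing one remaining piece with nothing left below it):
  1 left: {0}→1  {4}→1
  2 left: {0,4}→2  {3,4}→1
  3 left: {0,3,4}→3  {2,3,4}→1
  placing 0:d first → 1 extensions
  placing 1:b first → 4 extensions
total linear extensions = 5

5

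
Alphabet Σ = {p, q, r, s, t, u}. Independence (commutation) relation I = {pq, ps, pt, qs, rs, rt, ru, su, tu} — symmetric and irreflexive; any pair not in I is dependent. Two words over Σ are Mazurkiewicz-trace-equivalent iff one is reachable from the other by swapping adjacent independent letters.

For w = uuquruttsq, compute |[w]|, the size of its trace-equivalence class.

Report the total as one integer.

90

piece 0:u — minimal
piece 1:u rests on {0:u}
piece 2:q rests on {1:u}
piece 3:u rests on {2:q}
piece 4:r rests on {2:q}
piece 5:u rests on {3:u}
piece 6:t rests on {2:q}
piece 7:t rests on {6:t}
piece 8:s rests on {7:t}
piece 9:q rests on {4:r, 5:u, 7:t}
minimal pieces: {0:u}
ways to finish when only these pieces remain (= sum over removing one remaining piece with nothing left below it):
  1 left: {8}→1  {9}→1
  2 left: {4,9}→1  {5,9}→1  {8,9}→2
  3 left: {3,5,9}→1  {4,5,9}→2  {4,8,9}→3  {5,8,9}→3  {7,8,9}→2
  4 left: {3,4,5,9}→3  {3,5,8,9}→4  {4,5,8,9}→8  {4,7,8,9}→5  {5,7,8,9}→5  {6,7,8,9}→2
  5 left: {3,4,5,8,9}→15  {3,5,7,8,9}→9  {4,5,7,8,9}→18  {4,6,7,8,9}→7  {5,6,7,8,9}→7
  6 left: {3,4,5,7,8,9}→42  {3,5,6,7,8,9}→16  {4,5,6,7,8,9}→32
  7 left: {3,4,5,6,7,8,9}→90
  8 left: {2,3,4,5,6,7,8,9}→90
  placing 0:u first → 90 extensions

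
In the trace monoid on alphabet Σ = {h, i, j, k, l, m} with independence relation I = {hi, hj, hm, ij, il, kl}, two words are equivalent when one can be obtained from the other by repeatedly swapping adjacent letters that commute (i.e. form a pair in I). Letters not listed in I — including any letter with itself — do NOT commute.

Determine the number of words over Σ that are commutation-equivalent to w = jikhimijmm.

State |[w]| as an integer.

#0=j has no predecessor
#1=i has no predecessor
#2=k depends on [0:j, 1:i]
#3=h depends on [2:k]
#4=i depends on [2:k]
#5=m depends on [4:i]
#6=i depends on [5:m]
#7=j depends on [5:m]
#8=m depends on [6:i, 7:j]
#9=m depends on [8:m]
sources: [0:j, 1:i]
N(rest) = Σ N(rest − s) over sources s of rest; N(one piece) = 1:
  size 1 → [3]=1  [9]=1
  size 2 → [3,9]=2  [8,9]=1
  size 3 → [3,8,9]=3  [6,8,9]=1  [7,8,9]=1
  size 4 → [3,6,8,9]=4  [3,7,8,9]=4  [6,7,8,9]=2
  size 5 → [3,6,7,8,9]=10  [5,6,7,8,9]=2
  size 6 → [3,5,6,7,8,9]=12  [4,5,6,7,8,9]=2
  size 7 → [3,4,5,6,7,8,9]=14
  size 8 → [2,3,4,5,6,7,8,9]=14
  first=0(j) contributes 14
  first=1(i) contributes 14
|[w]| = 28

28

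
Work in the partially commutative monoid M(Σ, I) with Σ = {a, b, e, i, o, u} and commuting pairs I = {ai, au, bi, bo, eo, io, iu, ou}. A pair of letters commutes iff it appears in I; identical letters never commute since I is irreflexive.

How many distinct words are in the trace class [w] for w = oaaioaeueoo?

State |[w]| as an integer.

65

piece 0:o — minimal
piece 1:a rests on {0:o}
piece 2:a rests on {1:a}
piece 3:i — minimal
piece 4:o rests on {2:a}
piece 5:a rests on {4:o}
piece 6:e rests on {3:i, 5:a}
piece 7:u rests on {6:e}
piece 8:e rests on {7:u}
piece 9:o rests on {5:a}
piece 10:o rests on {9:o}
minimal pieces: {0:o, 3:i}
ways to finish when only these pieces remain (= sum over removing one remaining piece with nothing left below it):
  1 left: {8}→1  {10}→1
  2 left: {7,8}→1  {8,10}→2  {9,10}→1
  3 left: {6,7,8}→1  {7,8,10}→3  {8,9,10}→3
  4 left: {3,6,7,8}→1  {6,7,8,10}→4  {7,8,9,10}→6
  5 left: {3,6,7,8,10}→5  {6,7,8,9,10}→10
  6 left: {3,6,7,8,9,10}→15  {5,6,7,8,9,10}→10
  7 left: {3,5,6,7,8,9,10}→25  {4,5,6,7,8,9,10}→10
  8 left: {2,4,5,6,7,8,9,10}→10  {3,4,5,6,7,8,9,10}→35
  9 left: {1,2,4,5,6,7,8,9,10}→10  {2,3,4,5,6,7,8,9,10}→45
  placing 0:o first → 55 extensions
  placing 3:i first → 10 extensions
total linear extensions = 65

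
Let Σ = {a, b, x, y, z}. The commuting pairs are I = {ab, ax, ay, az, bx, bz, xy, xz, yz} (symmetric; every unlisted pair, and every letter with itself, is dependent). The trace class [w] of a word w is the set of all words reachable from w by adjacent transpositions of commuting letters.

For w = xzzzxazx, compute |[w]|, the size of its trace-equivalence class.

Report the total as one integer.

280

piece 0:x — minimal
piece 1:z — minimal
piece 2:z rests on {1:z}
piece 3:z rests on {2:z}
piece 4:x rests on {0:x}
piece 5:a — minimal
piece 6:z rests on {3:z}
piece 7:x rests on {4:x}
minimal pieces: {0:x, 1:z, 5:a}
ways to finish when only these pieces remain (= sum over removing one remaining piece with nothing left below it):
  1 left: {5}→1  {6}→1  {7}→1
  2 left: {3,6}→1  {4,7}→1  {5,6}→2  {5,7}→2  {6,7}→2
  3 left: {0,4,7}→1  {2,3,6}→1  {3,5,6}→3  {3,6,7}→3  {4,5,7}→3  {4,6,7}→3  {5,6,7}→6
  4 left: {0,4,5,7}→4  {0,4,6,7}→4  {1,2,3,6}→1  {2,3,5,6}→4  {2,3,6,7}→4  {3,4,6,7}→6  {3,5,6,7}→12  {4,5,6,7}→12
  5 left: {0,3,4,6,7}→10  {0,4,5,6,7}→20  {1,2,3,5,6}→5  {1,2,3,6,7}→5  {2,3,4,6,7}→10  {2,3,5,6,7}→20  {3,4,5,6,7}→30
  6 left: {0,2,3,4,6,7}→20  {0,3,4,5,6,7}→60  {1,2,3,4,6,7}→15  {1,2,3,5,6,7}→30  {2,3,4,5,6,7}→60
  placing 0:x first → 105 extensions
  placing 1:z first → 140 extensions
  placing 5:a first → 35 extensions
total linear extensions = 280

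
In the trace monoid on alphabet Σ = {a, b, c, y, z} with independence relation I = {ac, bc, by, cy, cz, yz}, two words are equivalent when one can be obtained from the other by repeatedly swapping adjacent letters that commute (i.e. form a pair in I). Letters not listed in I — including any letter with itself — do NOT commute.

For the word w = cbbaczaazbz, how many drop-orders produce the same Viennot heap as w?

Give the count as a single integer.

55

0(c) covers ∅
1(b) covers ∅
2(b) covers 1:b
3(a) covers 2:b
4(c) covers 0:c
5(z) covers 3:a
6(a) covers 5:z
7(a) covers 6:a
8(z) covers 7:a
9(b) covers 8:z
10(z) covers 9:b
floor of heap: 0:c, 1:b
completions by unplaced set U, small U first (add the entries for U minus each lowest piece of U):
  |U|=1: {4}:1  {10}:1
  |U|=2: {0,4}:1  {4,10}:2  {9,10}:1
  |U|=3: {0,4,10}:3  {4,9,10}:3  {8,9,10}:1
  |U|=4: {0,4,9,10}:6  {4,8,9,10}:4  {7,8,9,10}:1
  |U|=5: {0,4,8,9,10}:10  {4,7,8,9,10}:5  {6,7,8,9,10}:1
  |U|=6: {0,4,7,8,9,10}:15  {4,6,7,8,9,10}:6  {5,6,7,8,9,10}:1
  |U|=7: {0,4,6,7,8,9,10}:21  {3,5,6,7,8,9,10}:1  {4,5,6,7,8,9,10}:7
  |U|=8: {0,4,5,6,7,8,9,10}:28  {2,3,5,6,7,8,9,10}:1  {3,4,5,6,7,8,9,10}:8
  |U|=9: {0,3,4,5,6,7,8,9,10}:36  {1,2,3,5,6,7,8,9,10}:1  {2,3,4,5,6,7,8,9,10}:9
  start at 0(c): 10
  start at 1(b): 45
sum over floor = 55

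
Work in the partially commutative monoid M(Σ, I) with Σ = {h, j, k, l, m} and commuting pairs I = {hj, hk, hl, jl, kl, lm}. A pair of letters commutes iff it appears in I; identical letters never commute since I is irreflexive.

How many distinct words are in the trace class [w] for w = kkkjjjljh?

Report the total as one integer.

72

0(k) covers ∅
1(k) covers 0:k
2(k) covers 1:k
3(j) covers 2:k
4(j) covers 3:j
5(j) covers 4:j
6(l) covers ∅
7(j) covers 5:j
8(h) covers ∅
floor of heap: 0:k, 6:l, 8:h
completions by unplaced set U, small U first (add the entries for U minus each lowest piece of U):
  |U|=1: {6}:1  {7}:1  {8}:1
  |U|=2: {5,7}:1  {6,7}:2  {6,8}:2  {7,8}:2
  |U|=3: {4,5,7}:1  {5,6,7}:3  {5,7,8}:3  {6,7,8}:6
  |U|=4: {3,4,5,7}:1  {4,5,6,7}:4  {4,5,7,8}:4  {5,6,7,8}:12
  |U|=5: {2,3,4,5,7}:1  {3,4,5,6,7}:5  {3,4,5,7,8}:5  {4,5,6,7,8}:20
  |U|=6: {1,2,3,4,5,7}:1  {2,3,4,5,6,7}:6  {2,3,4,5,7,8}:6  {3,4,5,6,7,8}:30
  |U|=7: {0,1,2,3,4,5,7}:1  {1,2,3,4,5,6,7}:7  {1,2,3,4,5,7,8}:7  {2,3,4,5,6,7,8}:42
  start at 0(k): 56
  start at 6(l): 8
  start at 8(h): 8
sum over floor = 72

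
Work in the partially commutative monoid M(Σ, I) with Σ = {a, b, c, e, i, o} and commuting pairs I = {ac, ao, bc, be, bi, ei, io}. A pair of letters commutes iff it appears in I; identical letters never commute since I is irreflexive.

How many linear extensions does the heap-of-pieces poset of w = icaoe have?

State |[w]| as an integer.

3

0(i) covers ∅
1(c) covers 0:i
2(a) covers 0:i
3(o) covers 1:c
4(e) covers 2:a, 3:o
floor of heap: 0:i
completions by unplaced set U, small U first (add the entries for U minus each lowest piece of U):
  |U|=1: {4}:1
  |U|=2: {2,4}:1  {3,4}:1
  |U|=3: {1,3,4}:1  {2,3,4}:2
  start at 0(i): 3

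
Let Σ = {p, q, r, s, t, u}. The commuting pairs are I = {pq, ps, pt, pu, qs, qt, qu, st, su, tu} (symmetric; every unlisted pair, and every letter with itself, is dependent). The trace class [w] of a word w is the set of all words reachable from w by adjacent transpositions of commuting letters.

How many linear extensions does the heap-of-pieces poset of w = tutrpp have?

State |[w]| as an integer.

#0=t has no predecessor
#1=u has no predecessor
#2=t depends on [0:t]
#3=r depends on [1:u, 2:t]
#4=p depends on [3:r]
#5=p depends on [4:p]
sources: [0:t, 1:u]
N(rest) = Σ N(rest − s) over sources s of rest; N(one piece) = 1:
  size 1 → [5]=1
  size 2 → [4,5]=1
  size 3 → [3,4,5]=1
  size 4 → [1,3,4,5]=1  [2,3,4,5]=1
  first=0(t) contributes 2
  first=1(u) contributes 1
|[w]| = 3

3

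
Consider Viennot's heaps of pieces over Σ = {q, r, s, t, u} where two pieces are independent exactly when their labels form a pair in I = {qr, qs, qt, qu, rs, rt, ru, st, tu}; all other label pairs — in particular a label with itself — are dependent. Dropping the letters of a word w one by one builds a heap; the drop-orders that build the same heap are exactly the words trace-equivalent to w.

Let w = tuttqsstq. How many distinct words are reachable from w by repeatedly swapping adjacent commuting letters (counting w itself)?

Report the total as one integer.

drop 0:t onto floor
drop 1:u onto floor
drop 2:t onto {0:t}
drop 3:t onto {2:t}
drop 4:q onto floor
drop 5:s onto {1:u}
drop 6:s onto {5:s}
drop 7:t onto {3:t}
drop 8:q onto {4:q}
ground layer = {0:t, 1:u, 4:q}
drop-orders for the pieces not yet dropped (sum over which currently-grounded one goes next):
  1 to go: {6} 1  {7} 1  {8} 1
  2 to go: {3,7} 1  {4,8} 1  {5,6} 1  {6,7} 2  {6,8} 2  {7,8} 2
  3 to go: {1,5,6} 1  {2,3,7} 1  {3,6,7} 3  {3,7,8} 3  {4,6,8} 3  {4,7,8} 3  {5,6,7} 3  {5,6,8} 3  {6,7,8} 6
  4 to go: {0,2,3,7} 1  {1,5,6,7} 4  {1,5,6,8} 4  {2,3,6,7} 4  {2,3,7,8} 4  {3,4,7,8} 6  {3,5,6,7} 6  {3,6,7,8} 12  {4,5,6,8} 6  {4,6,7,8} 12  {5,6,7,8} 12
  5 to go: {0,2,3,6,7} 5  {0,2,3,7,8} 5  {1,3,5,6,7} 10  {1,4,5,6,8} 10  {1,5,6,7,8} 20  {2,3,4,7,8} 10  {2,3,5,6,7} 10  {2,3,6,7,8} 20  {3,4,6,7,8} 30  {3,5,6,7,8} 30  {4,5,6,7,8} 30
  6 to go: {0,2,3,4,7,8} 15  {0,2,3,5,6,7} 15  {0,2,3,6,7,8} 30  {1,2,3,5,6,7} 20  {1,3,5,6,7,8} 60  {1,4,5,6,7,8} 60  {2,3,4,6,7,8} 60  {2,3,5,6,7,8} 60  {3,4,5,6,7,8} 90
  7 to go: {0,1,2,3,5,6,7} 35  {0,2,3,4,6,7,8} 105  {0,2,3,5,6,7,8} 105  {1,2,3,5,6,7,8} 140  {1,3,4,5,6,7,8} 210  {2,3,4,5,6,7,8} 210
  if 0:t drops first: 560 orders
  if 1:u drops first: 420 orders
  if 4:q drops first: 280 orders
heap linearizations: 1260

1260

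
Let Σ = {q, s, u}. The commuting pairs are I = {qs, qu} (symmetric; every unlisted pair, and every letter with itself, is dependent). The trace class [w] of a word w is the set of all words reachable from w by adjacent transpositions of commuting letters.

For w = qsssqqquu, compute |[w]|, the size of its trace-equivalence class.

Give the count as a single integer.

126

drop 0:q onto floor
drop 1:s onto floor
drop 2:s onto {1:s}
drop 3:s onto {2:s}
drop 4:q onto {0:q}
drop 5:q onto {4:q}
drop 6:q onto {5:q}
drop 7:u onto {3:s}
drop 8:u onto {7:u}
ground layer = {0:q, 1:s}
drop-orders for the pieces not yet dropped (sum over which currently-grounded one goes next):
  1 to go: {6} 1  {8} 1
  2 to go: {5,6} 1  {6,8} 2  {7,8} 1
  3 to go: {3,7,8} 1  {4,5,6} 1  {5,6,8} 3  {6,7,8} 3
  4 to go: {0,4,5,6} 1  {2,3,7,8} 1  {3,6,7,8} 4  {4,5,6,8} 4  {5,6,7,8} 6
  5 to go: {0,4,5,6,8} 5  {1,2,3,7,8} 1  {2,3,6,7,8} 5  {3,5,6,7,8} 10  {4,5,6,7,8} 10
  6 to go: {0,4,5,6,7,8} 15  {1,2,3,6,7,8} 6  {2,3,5,6,7,8} 15  {3,4,5,6,7,8} 20
  7 to go: {0,3,4,5,6,7,8} 35  {1,2,3,5,6,7,8} 21  {2,3,4,5,6,7,8} 35
  if 0:q drops first: 56 orders
  if 1:s drops first: 70 orders
heap linearizations: 126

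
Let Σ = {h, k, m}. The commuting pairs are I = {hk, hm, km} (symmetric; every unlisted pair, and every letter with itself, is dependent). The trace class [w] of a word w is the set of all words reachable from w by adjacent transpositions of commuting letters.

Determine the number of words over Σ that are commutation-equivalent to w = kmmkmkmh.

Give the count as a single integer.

0(k) covers ∅
1(m) covers ∅
2(m) covers 1:m
3(k) covers 0:k
4(m) covers 2:m
5(k) covers 3:k
6(m) covers 4:m
7(h) covers ∅
floor of heap: 0:k, 1:m, 7:h
completions by unplaced set U, small U first (add the entries for U minus each lowest piece of U):
  |U|=1: {5}:1  {6}:1  {7}:1
  |U|=2: {3,5}:1  {4,6}:1  {5,6}:2  {5,7}:2  {6,7}:2
  |U|=3: {0,3,5}:1  {2,4,6}:1  {3,5,6}:3  {3,5,7}:3  {4,5,6}:3  {4,6,7}:3  {5,6,7}:6
  |U|=4: {0,3,5,6}:4  {0,3,5,7}:4  {1,2,4,6}:1  {2,4,5,6}:4  {2,4,6,7}:4  {3,4,5,6}:6  {3,5,6,7}:12  {4,5,6,7}:12
  |U|=5: {0,3,4,5,6}:10  {0,3,5,6,7}:20  {1,2,4,5,6}:5  {1,2,4,6,7}:5  {2,3,4,5,6}:10  {2,4,5,6,7}:20  {3,4,5,6,7}:30
  |U|=6: {0,2,3,4,5,6}:20  {0,3,4,5,6,7}:60  {1,2,3,4,5,6}:15  {1,2,4,5,6,7}:30  {2,3,4,5,6,7}:60
  start at 0(k): 105
  start at 1(m): 140
  start at 7(h): 35
sum over floor = 280

280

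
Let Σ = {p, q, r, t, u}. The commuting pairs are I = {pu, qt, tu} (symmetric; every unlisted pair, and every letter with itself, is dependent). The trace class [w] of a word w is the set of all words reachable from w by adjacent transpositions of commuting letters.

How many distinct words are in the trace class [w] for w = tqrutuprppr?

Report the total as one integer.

12

piece 0:t — minimal
piece 1:q — minimal
piece 2:r rests on {0:t, 1:q}
piece 3:u rests on {2:r}
piece 4:t rests on {2:r}
piece 5:u rests on {3:u}
piece 6:p rests on {4:t}
piece 7:r rests on {5:u, 6:p}
piece 8:p rests on {7:r}
piece 9:p rests on {8:p}
piece 10:r rests on {9:p}
minimal pieces: {0:t, 1:q}
ways to finish when only these pieces remain (= sum over removing one remaining piece with nothing left below it):
  1 left: {10}→1
  2 left: {9,10}→1
  3 left: {8,9,10}→1
  4 left: {7,8,9,10}→1
  5 left: {5,7,8,9,10}→1  {6,7,8,9,10}→1
  6 left: {3,5,7,8,9,10}→1  {4,6,7,8,9,10}→1  {5,6,7,8,9,10}→2
  7 left: {3,5,6,7,8,9,10}→3  {4,5,6,7,8,9,10}→3
  8 left: {3,4,5,6,7,8,9,10}→6
  9 left: {2,3,4,5,6,7,8,9,10}→6
  placing 0:t first → 6 extensions
  placing 1:q first → 6 extensions
total linear extensions = 12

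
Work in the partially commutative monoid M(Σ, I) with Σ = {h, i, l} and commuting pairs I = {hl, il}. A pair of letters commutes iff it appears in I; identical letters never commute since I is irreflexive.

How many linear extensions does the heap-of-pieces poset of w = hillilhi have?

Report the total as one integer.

0(h) covers ∅
1(i) covers 0:h
2(l) covers ∅
3(l) covers 2:l
4(i) covers 1:i
5(l) covers 3:l
6(h) covers 4:i
7(i) covers 6:h
floor of heap: 0:h, 2:l
completions by unplaced set U, small U first (add the entries for U minus each lowest piece of U):
  |U|=1: {5}:1  {7}:1
  |U|=2: {3,5}:1  {5,7}:2  {6,7}:1
  |U|=3: {2,3,5}:1  {3,5,7}:3  {4,6,7}:1  {5,6,7}:3
  |U|=4: {1,4,6,7}:1  {2,3,5,7}:4  {3,5,6,7}:6  {4,5,6,7}:4
  |U|=5: {0,1,4,6,7}:1  {1,4,5,6,7}:5  {2,3,5,6,7}:10  {3,4,5,6,7}:10
  |U|=6: {0,1,4,5,6,7}:6  {1,3,4,5,6,7}:15  {2,3,4,5,6,7}:20
  start at 0(h): 35
  start at 2(l): 21
sum over floor = 56

56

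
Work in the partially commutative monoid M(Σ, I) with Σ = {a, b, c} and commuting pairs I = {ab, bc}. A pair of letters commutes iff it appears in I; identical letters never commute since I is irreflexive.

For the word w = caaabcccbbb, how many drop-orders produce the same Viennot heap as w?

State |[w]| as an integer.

piece 0:c — minimal
piece 1:a rests on {0:c}
piece 2:a rests on {1:a}
piece 3:a rests on {2:a}
piece 4:b — minimal
piece 5:c rests on {3:a}
piece 6:c rests on {5:c}
piece 7:c rests on {6:c}
piece 8:b rests on {4:b}
piece 9:b rests on {8:b}
piece 10:b rests on {9:b}
minimal pieces: {0:c, 4:b}
ways to finish when only these pieces remain (= sum over removing one remaining piece with nothing left below it):
  1 left: {7}→1  {10}→1
  2 left: {6,7}→1  {7,10}→2  {9,10}→1
  3 left: {5,6,7}→1  {6,7,10}→3  {7,9,10}→3  {8,9,10}→1
  4 left: {3,5,6,7}→1  {4,8,9,10}→1  {5,6,7,10}→4  {6,7,9,10}→6  {7,8,9,10}→4
  5 left: {2,3,5,6,7}→1  {3,5,6,7,10}→5  {4,7,8,9,10}→5  {5,6,7,9,10}→10  {6,7,8,9,10}→10
  6 left: {1,2,3,5,6,7}→1  {2,3,5,6,7,10}→6  {3,5,6,7,9,10}→15  {4,6,7,8,9,10}→15  {5,6,7,8,9,10}→20
  7 left: {0,1,2,3,5,6,7}→1  {1,2,3,5,6,7,10}→7  {2,3,5,6,7,9,10}→21  {3,5,6,7,8,9,10}→35  {4,5,6,7,8,9,10}→35
  8 left: {0,1,2,3,5,6,7,10}→8  {1,2,3,5,6,7,9,10}→28  {2,3,5,6,7,8,9,10}→56  {3,4,5,6,7,8,9,10}→70
  9 left: {0,1,2,3,5,6,7,9,10}→36  {1,2,3,5,6,7,8,9,10}→84  {2,3,4,5,6,7,8,9,10}→126
  placing 0:c first → 210 extensions
  placing 4:b first → 120 extensions
total linear extensions = 330

330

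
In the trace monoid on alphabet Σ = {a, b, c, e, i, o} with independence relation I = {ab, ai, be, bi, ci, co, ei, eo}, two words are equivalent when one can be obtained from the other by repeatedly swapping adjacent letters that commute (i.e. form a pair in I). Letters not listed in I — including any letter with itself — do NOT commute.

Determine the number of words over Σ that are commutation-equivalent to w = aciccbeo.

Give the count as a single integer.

piece 0:a — minimal
piece 1:c rests on {0:a}
piece 2:i — minimal
piece 3:c rests on {1:c}
piece 4:c rests on {3:c}
piece 5:b rests on {4:c}
piece 6:e rests on {4:c}
piece 7:o rests on {2:i, 5:b}
minimal pieces: {0:a, 2:i}
ways to finish when only these pieces remain (= sum over removing one remaining piece with nothing left below it):
  1 left: {6}→1  {7}→1
  2 left: {2,7}→1  {5,7}→1  {6,7}→2
  3 left: {2,5,7}→2  {2,6,7}→3  {5,6,7}→3
  4 left: {2,5,6,7}→8  {4,5,6,7}→3
  5 left: {2,4,5,6,7}→11  {3,4,5,6,7}→3
  6 left: {1,3,4,5,6,7}→3  {2,3,4,5,6,7}→14
  placing 0:a first → 17 extensions
  placing 2:i first → 3 extensions
total linear extensions = 20

20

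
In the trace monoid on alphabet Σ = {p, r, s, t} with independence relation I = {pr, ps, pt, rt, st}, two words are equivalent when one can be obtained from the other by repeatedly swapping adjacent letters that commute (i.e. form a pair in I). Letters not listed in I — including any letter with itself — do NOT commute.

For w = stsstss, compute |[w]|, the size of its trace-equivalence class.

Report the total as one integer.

21

#0=s has no predecessor
#1=t has no predecessor
#2=s depends on [0:s]
#3=s depends on [2:s]
#4=t depends on [1:t]
#5=s depends on [3:s]
#6=s depends on [5:s]
sources: [0:s, 1:t]
N(rest) = Σ N(rest − s) over sources s of rest; N(one piece) = 1:
  size 1 → [4]=1  [6]=1
  size 2 → [1,4]=1  [4,6]=2  [5,6]=1
  size 3 → [1,4,6]=3  [3,5,6]=1  [4,5,6]=3
  size 4 → [1,4,5,6]=6  [2,3,5,6]=1  [3,4,5,6]=4
  size 5 → [0,2,3,5,6]=1  [1,3,4,5,6]=10  [2,3,4,5,6]=5
  first=0(s) contributes 15
  first=1(t) contributes 6
|[w]| = 21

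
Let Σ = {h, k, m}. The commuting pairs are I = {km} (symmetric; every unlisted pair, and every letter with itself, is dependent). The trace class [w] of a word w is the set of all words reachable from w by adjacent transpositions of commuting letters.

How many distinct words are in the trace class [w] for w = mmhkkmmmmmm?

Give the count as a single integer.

drop 0:m onto floor
drop 1:m onto {0:m}
drop 2:h onto {1:m}
drop 3:k onto {2:h}
drop 4:k onto {3:k}
drop 5:m onto {2:h}
drop 6:m onto {5:m}
drop 7:m onto {6:m}
drop 8:m onto {7:m}
drop 9:m onto {8:m}
drop 10:m onto {9:m}
ground layer = {0:m}
drop-orders for the pieces not yet dropped (sum over which currently-grounded one goes next):
  1 to go: {4} 1  {10} 1
  2 to go: {3,4} 1  {4,10} 2  {9,10} 1
  3 to go: {3,4,10} 3  {4,9,10} 3  {8,9,10} 1
  4 to go: {3,4,9,10} 6  {4,8,9,10} 4  {7,8,9,10} 1
  5 to go: {3,4,8,9,10} 10  {4,7,8,9,10} 5  {6,7,8,9,10} 1
  6 to go: {3,4,7,8,9,10} 15  {4,6,7,8,9,10} 6  {5,6,7,8,9,10} 1
  7 to go: {3,4,6,7,8,9,10} 21  {4,5,6,7,8,9,10} 7
  8 to go: {3,4,5,6,7,8,9,10} 28
  9 to go: {2,3,4,5,6,7,8,9,10} 28
  if 0:m drops first: 28 orders

28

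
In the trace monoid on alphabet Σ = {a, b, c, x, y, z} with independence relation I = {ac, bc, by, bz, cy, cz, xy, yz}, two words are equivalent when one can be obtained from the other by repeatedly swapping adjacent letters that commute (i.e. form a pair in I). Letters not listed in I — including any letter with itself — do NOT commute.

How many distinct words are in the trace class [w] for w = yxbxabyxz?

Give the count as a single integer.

piece 0:y — minimal
piece 1:x — minimal
piece 2:b rests on {1:x}
piece 3:x rests on {2:b}
piece 4:a rests on {0:y, 3:x}
piece 5:b rests on {4:a}
piece 6:y rests on {4:a}
piece 7:x rests on {5:b}
piece 8:z rests on {7:x}
minimal pieces: {0:y, 1:x}
ways to finish when only these pieces remain (= sum over removing one remaining piece with nothing left below it):
  1 left: {6}→1  {8}→1
  2 left: {6,8}→2  {7,8}→1
  3 left: {5,7,8}→1  {6,7,8}→3
  4 left: {5,6,7,8}→4
  5 left: {4,5,6,7,8}→4
  6 left: {0,4,5,6,7,8}→4  {3,4,5,6,7,8}→4
  7 left: {0,3,4,5,6,7,8}→8  {2,3,4,5,6,7,8}→4
  placing 0:y first → 4 extensions
  placing 1:x first → 12 extensions
total linear extensions = 16

16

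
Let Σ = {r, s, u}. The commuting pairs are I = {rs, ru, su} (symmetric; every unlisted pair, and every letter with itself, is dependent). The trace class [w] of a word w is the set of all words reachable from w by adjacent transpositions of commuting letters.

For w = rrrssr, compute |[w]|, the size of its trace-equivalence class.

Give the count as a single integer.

#0=r has no predecessor
#1=r depends on [0:r]
#2=r depends on [1:r]
#3=s has no predecessor
#4=s depends on [3:s]
#5=r depends on [2:r]
sources: [0:r, 3:s]
N(rest) = Σ N(rest − s) over sources s of rest; N(one piece) = 1:
  size 1 → [4]=1  [5]=1
  size 2 → [2,5]=1  [3,4]=1  [4,5]=2
  size 3 → [1,2,5]=1  [2,4,5]=3  [3,4,5]=3
  size 4 → [0,1,2,5]=1  [1,2,4,5]=4  [2,3,4,5]=6
  first=0(r) contributes 10
  first=3(s) contributes 5
|[w]| = 15

15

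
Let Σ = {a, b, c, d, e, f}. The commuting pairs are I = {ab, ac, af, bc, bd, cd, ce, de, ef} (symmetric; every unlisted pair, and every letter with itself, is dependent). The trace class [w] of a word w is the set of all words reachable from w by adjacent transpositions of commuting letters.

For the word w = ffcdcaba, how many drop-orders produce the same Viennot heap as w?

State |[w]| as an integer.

drop 0:f onto floor
drop 1:f onto {0:f}
drop 2:c onto {1:f}
drop 3:d onto {1:f}
drop 4:c onto {2:c}
drop 5:a onto {3:d}
drop 6:b onto {1:f}
drop 7:a onto {5:a}
ground layer = {0:f}
drop-orders for the pieces not yet dropped (sum over which currently-grounded one goes next):
  1 to go: {4} 1  {6} 1  {7} 1
  2 to go: {2,4} 1  {4,6} 2  {4,7} 2  {5,7} 1  {6,7} 2
  3 to go: {2,4,6} 3  {2,4,7} 3  {3,5,7} 1  {4,5,7} 3  {4,6,7} 6  {5,6,7} 3
  4 to go: {2,4,5,7} 6  {2,4,6,7} 12  {3,4,5,7} 4  {3,5,6,7} 4  {4,5,6,7} 12
  5 to go: {2,3,4,5,7} 10  {2,4,5,6,7} 30  {3,4,5,6,7} 20
  6 to go: {2,3,4,5,6,7} 60
  if 0:f drops first: 60 orders

60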